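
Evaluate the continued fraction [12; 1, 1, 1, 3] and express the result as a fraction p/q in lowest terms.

a_0 = 12: 12/1
a_1 = 1: 13/1
a_2 = 1: 25/2
a_3 = 1: 38/3
a_4 = 3: 139/11

139/11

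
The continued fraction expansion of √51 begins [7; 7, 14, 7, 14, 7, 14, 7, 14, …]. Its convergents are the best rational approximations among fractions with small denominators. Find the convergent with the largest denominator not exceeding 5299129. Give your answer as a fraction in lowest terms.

a_0 = 7: 7/1  (≤ bound)
a_1 = 7: 50/7  (≤ bound)
a_2 = 14: 707/99  (≤ bound)
a_3 = 7: 4999/700  (≤ bound)
a_4 = 14: 70693/9899  (≤ bound)
a_5 = 7: 499850/69993  (≤ bound)
a_6 = 14: 7068593/989801  (≤ bound)
a_7 = 7: 49980001/6998600  (> 5299129, stop)

7068593/989801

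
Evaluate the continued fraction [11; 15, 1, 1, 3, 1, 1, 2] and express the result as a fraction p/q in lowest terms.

7059/638

Build up convergents one term at a time:
a_0 = 11: 11/1
a_1 = 15: 166/15
a_2 = 1: 177/16
a_3 = 1: 343/31
a_4 = 3: 1206/109
a_5 = 1: 1549/140
a_6 = 1: 2755/249
a_7 = 2: 7059/638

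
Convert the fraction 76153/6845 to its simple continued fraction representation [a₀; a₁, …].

Run the Euclidean algorithm, recording each quotient:
⌊76153/6845⌋ = 11, remainder 858
⌊6845/858⌋ = 7, remainder 839
⌊858/839⌋ = 1, remainder 19
⌊839/19⌋ = 44, remainder 3
⌊19/3⌋ = 6, remainder 1
⌊3/1⌋ = 3, remainder 0

[11; 7, 1, 44, 6, 3]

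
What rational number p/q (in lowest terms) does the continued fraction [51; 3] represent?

154/3

Collapse the nested fraction from the inside out:
Start with 3.
51 + 1/(3/1) = 51 + 1/3 = 154/3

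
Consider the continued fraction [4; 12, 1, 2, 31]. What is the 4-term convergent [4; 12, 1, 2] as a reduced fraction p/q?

Work from the innermost term outward:
Start with 2.
1 + 1/(2/1) = 1 + 1/2 = 3/2
12 + 1/(3/2) = 12 + 2/3 = 38/3
4 + 1/(38/3) = 4 + 3/38 = 155/38

155/38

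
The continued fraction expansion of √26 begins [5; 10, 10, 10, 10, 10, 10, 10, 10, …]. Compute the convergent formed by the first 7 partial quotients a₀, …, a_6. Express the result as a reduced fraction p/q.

5357035/1050601

a_0 = 5: 5/1
a_1 = 10: 51/10
a_2 = 10: 515/101
a_3 = 10: 5201/1020
a_4 = 10: 52525/10301
a_5 = 10: 530451/104030
a_6 = 10: 5357035/1050601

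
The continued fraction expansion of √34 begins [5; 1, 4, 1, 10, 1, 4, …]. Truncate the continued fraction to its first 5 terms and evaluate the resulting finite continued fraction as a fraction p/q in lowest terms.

Work from the innermost term outward:
Start with 10.
1 + 1/(10/1) = 1 + 1/10 = 11/10
4 + 1/(11/10) = 4 + 10/11 = 54/11
1 + 1/(54/11) = 1 + 11/54 = 65/54
5 + 1/(65/54) = 5 + 54/65 = 379/65

379/65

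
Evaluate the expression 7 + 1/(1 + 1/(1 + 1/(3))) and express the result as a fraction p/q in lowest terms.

Build up convergents one term at a time:
a_0 = 7: 7/1
a_1 = 1: 8/1
a_2 = 1: 15/2
a_3 = 3: 53/7

53/7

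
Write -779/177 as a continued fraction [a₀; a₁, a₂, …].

[-5; 1, 1, 2, 35]

Run the Euclidean algorithm, recording each quotient:
-779 = -5·177 + 106, so a_0 = -5
177 = 1·106 + 71, so a_1 = 1
106 = 1·71 + 35, so a_2 = 1
71 = 2·35 + 1, so a_3 = 2
35 = 35·1 + 0, so a_4 = 35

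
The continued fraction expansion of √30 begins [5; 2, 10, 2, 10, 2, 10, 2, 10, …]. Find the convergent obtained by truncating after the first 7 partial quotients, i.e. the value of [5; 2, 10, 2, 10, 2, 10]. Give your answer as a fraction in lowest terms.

55435/10121

Starting at the tail and folding back:
Start with 10.
2 + 1/(10/1) = 2 + 1/10 = 21/10
10 + 1/(21/10) = 10 + 10/21 = 220/21
2 + 1/(220/21) = 2 + 21/220 = 461/220
10 + 1/(461/220) = 10 + 220/461 = 4830/461
2 + 1/(4830/461) = 2 + 461/4830 = 10121/4830
5 + 1/(10121/4830) = 5 + 4830/10121 = 55435/10121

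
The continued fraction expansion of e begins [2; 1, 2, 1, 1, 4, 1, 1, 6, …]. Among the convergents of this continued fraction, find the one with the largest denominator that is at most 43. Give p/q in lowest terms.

106/39

a_0 = 2: 2/1  (≤ bound)
a_1 = 1: 3/1  (≤ bound)
a_2 = 2: 8/3  (≤ bound)
a_3 = 1: 11/4  (≤ bound)
a_4 = 1: 19/7  (≤ bound)
a_5 = 4: 87/32  (≤ bound)
a_6 = 1: 106/39  (≤ bound)
a_7 = 1: 193/71  (> 43, stop)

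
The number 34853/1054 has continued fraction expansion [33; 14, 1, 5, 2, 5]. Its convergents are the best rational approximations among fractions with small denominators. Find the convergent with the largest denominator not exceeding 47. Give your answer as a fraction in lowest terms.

a_0 = 33: 33/1  (≤ bound)
a_1 = 14: 463/14  (≤ bound)
a_2 = 1: 496/15  (≤ bound)
a_3 = 5: 2943/89  (> 47, stop)

496/15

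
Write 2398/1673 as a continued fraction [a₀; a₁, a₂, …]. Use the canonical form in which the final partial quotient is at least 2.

[1; 2, 3, 3, 1, 55]

2398 ÷ 1673 → quotient 1, remainder 725
1673 ÷ 725 → quotient 2, remainder 223
725 ÷ 223 → quotient 3, remainder 56
223 ÷ 56 → quotient 3, remainder 55
56 ÷ 55 → quotient 1, remainder 1
55 ÷ 1 → quotient 55, remainder 0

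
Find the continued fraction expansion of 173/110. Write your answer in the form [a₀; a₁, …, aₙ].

[1; 1, 1, 2, 1, 15]

Apply division with remainder until the remainder is 0:
173 ÷ 110 → quotient 1, remainder 63
110 ÷ 63 → quotient 1, remainder 47
63 ÷ 47 → quotient 1, remainder 16
47 ÷ 16 → quotient 2, remainder 15
16 ÷ 15 → quotient 1, remainder 1
15 ÷ 1 → quotient 15, remainder 0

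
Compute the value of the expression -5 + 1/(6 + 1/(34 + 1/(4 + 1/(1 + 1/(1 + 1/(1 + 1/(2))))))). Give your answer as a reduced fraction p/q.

a_0 = -5: -5/1
a_1 = 6: -29/6
a_2 = 34: -991/205
a_3 = 4: -3993/826
a_4 = 1: -4984/1031
a_5 = 1: -8977/1857
a_6 = 1: -13961/2888
a_7 = 2: -36899/7633

-36899/7633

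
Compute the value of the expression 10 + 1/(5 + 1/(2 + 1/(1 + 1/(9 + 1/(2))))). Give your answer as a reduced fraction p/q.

Use the convergent recurrence hₖ = aₖ·hₖ₋₁ + hₖ₋₂ (and likewise for the denominators kₖ):
a_0 = 10: 10/1
a_1 = 5: 51/5
a_2 = 2: 112/11
a_3 = 1: 163/16
a_4 = 9: 1579/155
a_5 = 2: 3321/326

3321/326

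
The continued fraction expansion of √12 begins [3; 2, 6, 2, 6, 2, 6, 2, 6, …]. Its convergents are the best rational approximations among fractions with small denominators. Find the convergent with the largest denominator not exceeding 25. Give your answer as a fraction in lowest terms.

a_0 = 3: 3/1  (≤ bound)
a_1 = 2: 7/2  (≤ bound)
a_2 = 6: 45/13  (≤ bound)
a_3 = 2: 97/28  (> 25, stop)

45/13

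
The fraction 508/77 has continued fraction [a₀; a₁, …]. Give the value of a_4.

15

508 = 6·77 + 46, so a_0 = 6
77 = 1·46 + 31, so a_1 = 1
46 = 1·31 + 15, so a_2 = 1
31 = 2·15 + 1, so a_3 = 2
15 = 15·1 + 0, so a_4 = 15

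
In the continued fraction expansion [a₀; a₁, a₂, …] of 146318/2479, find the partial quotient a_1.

146318 ÷ 2479 → quotient 59, remainder 57
2479 ÷ 57 → quotient 43, remainder 28

43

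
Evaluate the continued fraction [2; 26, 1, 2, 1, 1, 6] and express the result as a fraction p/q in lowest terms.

Work from the innermost term outward:
Start with 6.
1 + 1/(6/1) = 1 + 1/6 = 7/6
1 + 1/(7/6) = 1 + 6/7 = 13/7
2 + 1/(13/7) = 2 + 7/13 = 33/13
1 + 1/(33/13) = 1 + 13/33 = 46/33
26 + 1/(46/33) = 26 + 33/46 = 1229/46
2 + 1/(1229/46) = 2 + 46/1229 = 2504/1229

2504/1229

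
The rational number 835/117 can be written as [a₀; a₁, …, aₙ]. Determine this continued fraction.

[7; 7, 3, 5]

Apply division with remainder until the remainder is 0:
835 = 7·117 + 16, so a_0 = 7
117 = 7·16 + 5, so a_1 = 7
16 = 3·5 + 1, so a_2 = 3
5 = 5·1 + 0, so a_3 = 5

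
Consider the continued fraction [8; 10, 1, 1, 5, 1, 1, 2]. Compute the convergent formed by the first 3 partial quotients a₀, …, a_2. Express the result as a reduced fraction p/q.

a_0 = 8: 8/1
a_1 = 10: 81/10
a_2 = 1: 89/11

89/11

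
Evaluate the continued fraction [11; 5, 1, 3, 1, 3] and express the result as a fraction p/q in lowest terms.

Use the convergent recurrence hₖ = aₖ·hₖ₋₁ + hₖ₋₂ (and likewise for the denominators kₖ):
a_0 = 11: 11/1
a_1 = 5: 56/5
a_2 = 1: 67/6
a_3 = 3: 257/23
a_4 = 1: 324/29
a_5 = 3: 1229/110

1229/110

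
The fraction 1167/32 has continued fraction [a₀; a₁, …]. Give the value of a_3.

1167 ÷ 32 → quotient 36, remainder 15
32 ÷ 15 → quotient 2, remainder 2
15 ÷ 2 → quotient 7, remainder 1
2 ÷ 1 → quotient 2, remainder 0

2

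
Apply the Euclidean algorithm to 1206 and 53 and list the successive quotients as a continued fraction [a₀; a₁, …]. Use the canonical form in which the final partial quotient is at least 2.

Run the Euclidean algorithm, recording each quotient:
1206 ÷ 53 → quotient 22, remainder 40
53 ÷ 40 → quotient 1, remainder 13
40 ÷ 13 → quotient 3, remainder 1
13 ÷ 1 → quotient 13, remainder 0

[22; 1, 3, 13]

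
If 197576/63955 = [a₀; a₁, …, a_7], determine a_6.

Repeatedly divide and take the remainder:
⌊197576/63955⌋ = 3, remainder 5711
⌊63955/5711⌋ = 11, remainder 1134
⌊5711/1134⌋ = 5, remainder 41
⌊1134/41⌋ = 27, remainder 27
⌊41/27⌋ = 1, remainder 14
⌊27/14⌋ = 1, remainder 13
⌊14/13⌋ = 1, remainder 1

1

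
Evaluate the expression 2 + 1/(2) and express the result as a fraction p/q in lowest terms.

Start with 2.
2 + 1/(2/1) = 2 + 1/2 = 5/2

5/2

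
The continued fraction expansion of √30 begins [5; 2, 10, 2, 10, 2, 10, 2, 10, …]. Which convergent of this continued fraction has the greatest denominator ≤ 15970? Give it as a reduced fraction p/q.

55435/10121

List convergents until the denominator exceeds the bound:
a_0 = 5: 5/1  (≤ bound)
a_1 = 2: 11/2  (≤ bound)
a_2 = 10: 115/21  (≤ bound)
a_3 = 2: 241/44  (≤ bound)
a_4 = 10: 2525/461  (≤ bound)
a_5 = 2: 5291/966  (≤ bound)
a_6 = 10: 55435/10121  (≤ bound)
a_7 = 2: 116161/21208  (> 15970, stop)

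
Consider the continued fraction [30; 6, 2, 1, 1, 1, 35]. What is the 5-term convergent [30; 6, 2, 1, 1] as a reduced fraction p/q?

965/32

Start with 1.
1 + 1/(1/1) = 1 + 1/1 = 2/1
2 + 1/(2/1) = 2 + 1/2 = 5/2
6 + 1/(5/2) = 6 + 2/5 = 32/5
30 + 1/(32/5) = 30 + 5/32 = 965/32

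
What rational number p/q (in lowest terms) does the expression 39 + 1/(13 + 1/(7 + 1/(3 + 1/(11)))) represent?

Start with 11.
3 + 1/(11/1) = 3 + 1/11 = 34/11
7 + 1/(34/11) = 7 + 11/34 = 249/34
13 + 1/(249/34) = 13 + 34/249 = 3271/249
39 + 1/(3271/249) = 39 + 249/3271 = 127818/3271

127818/3271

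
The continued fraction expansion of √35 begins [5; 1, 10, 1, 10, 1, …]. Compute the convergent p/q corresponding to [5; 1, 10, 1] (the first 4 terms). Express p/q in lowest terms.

Compute successive convergents:
a_0 = 5: 5/1
a_1 = 1: 6/1
a_2 = 10: 65/11
a_3 = 1: 71/12

71/12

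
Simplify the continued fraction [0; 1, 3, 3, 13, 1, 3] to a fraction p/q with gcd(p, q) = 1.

Build up convergents one term at a time:
a_0 = 0: 0/1
a_1 = 1: 1/1
a_2 = 3: 3/4
a_3 = 3: 10/13
a_4 = 13: 133/173
a_5 = 1: 143/186
a_6 = 3: 562/731

562/731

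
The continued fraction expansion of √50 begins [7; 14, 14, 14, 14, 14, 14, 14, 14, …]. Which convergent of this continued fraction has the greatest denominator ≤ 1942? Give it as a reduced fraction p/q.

a_0 = 7: 7/1  (≤ bound)
a_1 = 14: 99/14  (≤ bound)
a_2 = 14: 1393/197  (≤ bound)
a_3 = 14: 19601/2772  (> 1942, stop)

1393/197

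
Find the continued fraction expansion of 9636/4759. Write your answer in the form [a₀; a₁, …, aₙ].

Run the Euclidean algorithm, recording each quotient:
⌊9636/4759⌋ = 2, remainder 118
⌊4759/118⌋ = 40, remainder 39
⌊118/39⌋ = 3, remainder 1
⌊39/1⌋ = 39, remainder 0

[2; 40, 3, 39]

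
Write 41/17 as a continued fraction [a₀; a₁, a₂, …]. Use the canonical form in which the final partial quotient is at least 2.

⌊41/17⌋ = 2, remainder 7
⌊17/7⌋ = 2, remainder 3
⌊7/3⌋ = 2, remainder 1
⌊3/1⌋ = 3, remainder 0

[2; 2, 2, 3]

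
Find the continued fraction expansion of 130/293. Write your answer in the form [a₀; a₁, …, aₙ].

Run the Euclidean algorithm, recording each quotient:
130 = 0·293 + 130, so a_0 = 0
293 = 2·130 + 33, so a_1 = 2
130 = 3·33 + 31, so a_2 = 3
33 = 1·31 + 2, so a_3 = 1
31 = 15·2 + 1, so a_4 = 15
2 = 2·1 + 0, so a_5 = 2

[0; 2, 3, 1, 15, 2]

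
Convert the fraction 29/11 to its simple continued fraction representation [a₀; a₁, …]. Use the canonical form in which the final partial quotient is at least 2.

[2; 1, 1, 1, 3]

Run the Euclidean algorithm, recording each quotient:
29 ÷ 11 → quotient 2, remainder 7
11 ÷ 7 → quotient 1, remainder 4
7 ÷ 4 → quotient 1, remainder 3
4 ÷ 3 → quotient 1, remainder 1
3 ÷ 1 → quotient 3, remainder 0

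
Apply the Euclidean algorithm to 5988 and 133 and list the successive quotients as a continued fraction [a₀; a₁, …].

[45; 44, 3]

⌊5988/133⌋ = 45, remainder 3
⌊133/3⌋ = 44, remainder 1
⌊3/1⌋ = 3, remainder 0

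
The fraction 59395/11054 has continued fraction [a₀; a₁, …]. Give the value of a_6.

Run the Euclidean algorithm, recording each quotient:
59395 ÷ 11054 → quotient 5, remainder 4125
11054 ÷ 4125 → quotient 2, remainder 2804
4125 ÷ 2804 → quotient 1, remainder 1321
2804 ÷ 1321 → quotient 2, remainder 162
1321 ÷ 162 → quotient 8, remainder 25
162 ÷ 25 → quotient 6, remainder 12
25 ÷ 12 → quotient 2, remainder 1

2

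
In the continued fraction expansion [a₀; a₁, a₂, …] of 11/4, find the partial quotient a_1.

11 ÷ 4 → quotient 2, remainder 3
4 ÷ 3 → quotient 1, remainder 1

1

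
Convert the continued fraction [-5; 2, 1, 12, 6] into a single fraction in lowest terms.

a_0 = -5: -5/1
a_1 = 2: -9/2
a_2 = 1: -14/3
a_3 = 12: -177/38
a_4 = 6: -1076/231

-1076/231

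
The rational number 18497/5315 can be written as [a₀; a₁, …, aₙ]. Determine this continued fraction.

[3; 2, 12, 10, 1, 1, 4, 2]

Repeatedly divide and take the remainder:
⌊18497/5315⌋ = 3, remainder 2552
⌊5315/2552⌋ = 2, remainder 211
⌊2552/211⌋ = 12, remainder 20
⌊211/20⌋ = 10, remainder 11
⌊20/11⌋ = 1, remainder 9
⌊11/9⌋ = 1, remainder 2
⌊9/2⌋ = 4, remainder 1
⌊2/1⌋ = 2, remainder 0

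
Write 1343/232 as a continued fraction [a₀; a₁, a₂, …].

1343 = 5·232 + 183, so a_0 = 5
232 = 1·183 + 49, so a_1 = 1
183 = 3·49 + 36, so a_2 = 3
49 = 1·36 + 13, so a_3 = 1
36 = 2·13 + 10, so a_4 = 2
13 = 1·10 + 3, so a_5 = 1
10 = 3·3 + 1, so a_6 = 3
3 = 3·1 + 0, so a_7 = 3

[5; 1, 3, 1, 2, 1, 3, 3]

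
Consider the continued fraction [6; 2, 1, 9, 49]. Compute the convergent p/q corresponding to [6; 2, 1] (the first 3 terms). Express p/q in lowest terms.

Compute successive convergents:
a_0 = 6: 6/1
a_1 = 2: 13/2
a_2 = 1: 19/3

19/3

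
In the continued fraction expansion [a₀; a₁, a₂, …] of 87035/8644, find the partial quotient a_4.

8

Run the Euclidean algorithm, recording each quotient:
87035 = 10·8644 + 595, so a_0 = 10
8644 = 14·595 + 314, so a_1 = 14
595 = 1·314 + 281, so a_2 = 1
314 = 1·281 + 33, so a_3 = 1
281 = 8·33 + 17, so a_4 = 8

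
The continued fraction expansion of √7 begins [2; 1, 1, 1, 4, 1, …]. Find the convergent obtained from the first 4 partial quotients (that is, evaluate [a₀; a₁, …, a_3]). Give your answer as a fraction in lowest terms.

8/3

Work from the innermost term outward:
Start with 1.
1 + 1/(1/1) = 1 + 1/1 = 2/1
1 + 1/(2/1) = 1 + 1/2 = 3/2
2 + 1/(3/2) = 2 + 2/3 = 8/3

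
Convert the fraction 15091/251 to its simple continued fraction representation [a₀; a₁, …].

[60; 8, 10, 3]

15091 ÷ 251 → quotient 60, remainder 31
251 ÷ 31 → quotient 8, remainder 3
31 ÷ 3 → quotient 10, remainder 1
3 ÷ 1 → quotient 3, remainder 0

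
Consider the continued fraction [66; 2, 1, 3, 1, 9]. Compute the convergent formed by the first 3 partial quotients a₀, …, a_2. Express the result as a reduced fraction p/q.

a_0 = 66: 66/1
a_1 = 2: 133/2
a_2 = 1: 199/3

199/3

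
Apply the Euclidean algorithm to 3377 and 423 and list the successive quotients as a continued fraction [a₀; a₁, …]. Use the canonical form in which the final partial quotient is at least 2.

⌊3377/423⌋ = 7, remainder 416
⌊423/416⌋ = 1, remainder 7
⌊416/7⌋ = 59, remainder 3
⌊7/3⌋ = 2, remainder 1
⌊3/1⌋ = 3, remainder 0

[7; 1, 59, 2, 3]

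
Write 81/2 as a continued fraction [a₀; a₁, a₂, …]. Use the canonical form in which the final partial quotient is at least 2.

[40; 2]

⌊81/2⌋ = 40, remainder 1
⌊2/1⌋ = 2, remainder 0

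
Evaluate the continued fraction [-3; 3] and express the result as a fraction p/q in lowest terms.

a_0 = -3: -3/1
a_1 = 3: -8/3

-8/3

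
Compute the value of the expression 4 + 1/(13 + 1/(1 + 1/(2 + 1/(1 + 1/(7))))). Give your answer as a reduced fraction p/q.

1735/426

Work from the innermost term outward:
Start with 7.
1 + 1/(7/1) = 1 + 1/7 = 8/7
2 + 1/(8/7) = 2 + 7/8 = 23/8
1 + 1/(23/8) = 1 + 8/23 = 31/23
13 + 1/(31/23) = 13 + 23/31 = 426/31
4 + 1/(426/31) = 4 + 31/426 = 1735/426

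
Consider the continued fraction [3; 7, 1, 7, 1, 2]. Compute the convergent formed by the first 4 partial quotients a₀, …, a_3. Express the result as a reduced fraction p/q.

a_0 = 3: 3/1
a_1 = 7: 22/7
a_2 = 1: 25/8
a_3 = 7: 197/63

197/63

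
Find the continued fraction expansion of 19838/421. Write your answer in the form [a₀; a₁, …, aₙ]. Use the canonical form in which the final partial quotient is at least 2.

[47; 8, 3, 1, 12]

Apply division with remainder until the remainder is 0:
19838 ÷ 421 → quotient 47, remainder 51
421 ÷ 51 → quotient 8, remainder 13
51 ÷ 13 → quotient 3, remainder 12
13 ÷ 12 → quotient 1, remainder 1
12 ÷ 1 → quotient 12, remainder 0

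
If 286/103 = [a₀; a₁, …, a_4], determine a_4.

Repeatedly divide and take the remainder:
⌊286/103⌋ = 2, remainder 80
⌊103/80⌋ = 1, remainder 23
⌊80/23⌋ = 3, remainder 11
⌊23/11⌋ = 2, remainder 1
⌊11/1⌋ = 11, remainder 0

11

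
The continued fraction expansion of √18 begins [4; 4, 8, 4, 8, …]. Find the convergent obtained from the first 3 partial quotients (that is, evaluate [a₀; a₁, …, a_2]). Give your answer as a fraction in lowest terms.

a_0 = 4: 4/1
a_1 = 4: 17/4
a_2 = 8: 140/33

140/33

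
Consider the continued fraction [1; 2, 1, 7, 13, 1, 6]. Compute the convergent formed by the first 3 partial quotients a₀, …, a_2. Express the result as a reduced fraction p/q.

Start with 1.
2 + 1/(1/1) = 2 + 1/1 = 3/1
1 + 1/(3/1) = 1 + 1/3 = 4/3

4/3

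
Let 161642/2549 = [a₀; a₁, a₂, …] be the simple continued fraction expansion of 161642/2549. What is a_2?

2

161642 ÷ 2549 → quotient 63, remainder 1055
2549 ÷ 1055 → quotient 2, remainder 439
1055 ÷ 439 → quotient 2, remainder 177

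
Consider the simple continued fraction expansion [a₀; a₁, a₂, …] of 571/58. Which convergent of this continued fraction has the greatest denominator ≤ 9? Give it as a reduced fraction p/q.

59/6

List convergents until the denominator exceeds the bound:
a_0 = 9: 9/1  (≤ bound)
a_1 = 1: 10/1  (≤ bound)
a_2 = 5: 59/6  (≤ bound)
a_3 = 2: 128/13  (> 9, stop)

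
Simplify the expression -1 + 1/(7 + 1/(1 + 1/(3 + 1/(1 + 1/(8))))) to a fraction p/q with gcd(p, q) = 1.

-299/343

Start with 8.
1 + 1/(8/1) = 1 + 1/8 = 9/8
3 + 1/(9/8) = 3 + 8/9 = 35/9
1 + 1/(35/9) = 1 + 9/35 = 44/35
7 + 1/(44/35) = 7 + 35/44 = 343/44
-1 + 1/(343/44) = -1 + 44/343 = -299/343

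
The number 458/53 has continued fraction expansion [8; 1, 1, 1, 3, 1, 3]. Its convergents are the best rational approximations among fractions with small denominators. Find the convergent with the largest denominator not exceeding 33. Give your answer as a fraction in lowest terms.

121/14

a_0 = 8: 8/1  (≤ bound)
a_1 = 1: 9/1  (≤ bound)
a_2 = 1: 17/2  (≤ bound)
a_3 = 1: 26/3  (≤ bound)
a_4 = 3: 95/11  (≤ bound)
a_5 = 1: 121/14  (≤ bound)
a_6 = 3: 458/53  (> 33, stop)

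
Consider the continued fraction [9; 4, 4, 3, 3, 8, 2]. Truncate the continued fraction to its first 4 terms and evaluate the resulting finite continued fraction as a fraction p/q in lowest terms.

a_0 = 9: 9/1
a_1 = 4: 37/4
a_2 = 4: 157/17
a_3 = 3: 508/55

508/55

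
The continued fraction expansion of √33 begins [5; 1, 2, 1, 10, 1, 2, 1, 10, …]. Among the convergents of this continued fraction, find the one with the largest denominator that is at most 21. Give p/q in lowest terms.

List convergents until the denominator exceeds the bound:
a_0 = 5: 5/1  (≤ bound)
a_1 = 1: 6/1  (≤ bound)
a_2 = 2: 17/3  (≤ bound)
a_3 = 1: 23/4  (≤ bound)
a_4 = 10: 247/43  (> 21, stop)

23/4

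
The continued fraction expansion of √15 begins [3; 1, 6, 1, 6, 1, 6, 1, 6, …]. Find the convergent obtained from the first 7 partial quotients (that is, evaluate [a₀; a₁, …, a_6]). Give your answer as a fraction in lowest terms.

1677/433

Start with 6.
1 + 1/(6/1) = 1 + 1/6 = 7/6
6 + 1/(7/6) = 6 + 6/7 = 48/7
1 + 1/(48/7) = 1 + 7/48 = 55/48
6 + 1/(55/48) = 6 + 48/55 = 378/55
1 + 1/(378/55) = 1 + 55/378 = 433/378
3 + 1/(433/378) = 3 + 378/433 = 1677/433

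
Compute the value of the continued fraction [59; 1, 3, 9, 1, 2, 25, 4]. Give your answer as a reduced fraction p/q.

a_0 = 59: 59/1
a_1 = 1: 60/1
a_2 = 3: 239/4
a_3 = 9: 2211/37
a_4 = 1: 2450/41
a_5 = 2: 7111/119
a_6 = 25: 180225/3016
a_7 = 4: 728011/12183

728011/12183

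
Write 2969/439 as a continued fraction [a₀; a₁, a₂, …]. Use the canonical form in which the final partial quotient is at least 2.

[6; 1, 3, 4, 1, 1, 11]

Apply division with remainder until the remainder is 0:
2969 ÷ 439 → quotient 6, remainder 335
439 ÷ 335 → quotient 1, remainder 104
335 ÷ 104 → quotient 3, remainder 23
104 ÷ 23 → quotient 4, remainder 12
23 ÷ 12 → quotient 1, remainder 11
12 ÷ 11 → quotient 1, remainder 1
11 ÷ 1 → quotient 11, remainder 0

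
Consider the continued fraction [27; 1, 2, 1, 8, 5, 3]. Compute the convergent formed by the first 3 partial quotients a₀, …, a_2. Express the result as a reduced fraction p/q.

Start with 2.
1 + 1/(2/1) = 1 + 1/2 = 3/2
27 + 1/(3/2) = 27 + 2/3 = 83/3

83/3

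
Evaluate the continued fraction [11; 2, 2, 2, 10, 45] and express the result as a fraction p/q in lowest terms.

Work from the innermost term outward:
Start with 45.
10 + 1/(45/1) = 10 + 1/45 = 451/45
2 + 1/(451/45) = 2 + 45/451 = 947/451
2 + 1/(947/451) = 2 + 451/947 = 2345/947
2 + 1/(2345/947) = 2 + 947/2345 = 5637/2345
11 + 1/(5637/2345) = 11 + 2345/5637 = 64352/5637

64352/5637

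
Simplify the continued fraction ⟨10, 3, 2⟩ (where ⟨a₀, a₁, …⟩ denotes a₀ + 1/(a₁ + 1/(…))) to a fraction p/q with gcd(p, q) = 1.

Build up convergents one term at a time:
a_0 = 10: 10/1
a_1 = 3: 31/3
a_2 = 2: 72/7

72/7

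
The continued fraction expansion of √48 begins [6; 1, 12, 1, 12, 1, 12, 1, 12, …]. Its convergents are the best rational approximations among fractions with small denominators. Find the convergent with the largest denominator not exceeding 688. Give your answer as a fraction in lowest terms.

1351/195

a_0 = 6: 6/1  (≤ bound)
a_1 = 1: 7/1  (≤ bound)
a_2 = 12: 90/13  (≤ bound)
a_3 = 1: 97/14  (≤ bound)
a_4 = 12: 1254/181  (≤ bound)
a_5 = 1: 1351/195  (≤ bound)
a_6 = 12: 17466/2521  (> 688, stop)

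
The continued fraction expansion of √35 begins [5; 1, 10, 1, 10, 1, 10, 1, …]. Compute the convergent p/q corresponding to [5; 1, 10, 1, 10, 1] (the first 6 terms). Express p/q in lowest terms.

Start with 1.
10 + 1/(1/1) = 10 + 1/1 = 11/1
1 + 1/(11/1) = 1 + 1/11 = 12/11
10 + 1/(12/11) = 10 + 11/12 = 131/12
1 + 1/(131/12) = 1 + 12/131 = 143/131
5 + 1/(143/131) = 5 + 131/143 = 846/143

846/143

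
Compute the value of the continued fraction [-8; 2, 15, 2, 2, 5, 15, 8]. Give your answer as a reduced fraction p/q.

a_0 = -8: -8/1
a_1 = 2: -15/2
a_2 = 15: -233/31
a_3 = 2: -481/64
a_4 = 2: -1195/159
a_5 = 5: -6456/859
a_6 = 15: -98035/13044
a_7 = 8: -790736/105211

-790736/105211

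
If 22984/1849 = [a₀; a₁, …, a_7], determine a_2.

3

22984 = 12·1849 + 796, so a_0 = 12
1849 = 2·796 + 257, so a_1 = 2
796 = 3·257 + 25, so a_2 = 3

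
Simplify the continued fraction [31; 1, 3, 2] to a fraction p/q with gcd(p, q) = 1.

286/9

Collapse the nested fraction from the inside out:
Start with 2.
3 + 1/(2/1) = 3 + 1/2 = 7/2
1 + 1/(7/2) = 1 + 2/7 = 9/7
31 + 1/(9/7) = 31 + 7/9 = 286/9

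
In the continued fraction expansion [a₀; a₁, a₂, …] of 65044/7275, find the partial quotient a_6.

⌊65044/7275⌋ = 8, remainder 6844
⌊7275/6844⌋ = 1, remainder 431
⌊6844/431⌋ = 15, remainder 379
⌊431/379⌋ = 1, remainder 52
⌊379/52⌋ = 7, remainder 15
⌊52/15⌋ = 3, remainder 7
⌊15/7⌋ = 2, remainder 1

2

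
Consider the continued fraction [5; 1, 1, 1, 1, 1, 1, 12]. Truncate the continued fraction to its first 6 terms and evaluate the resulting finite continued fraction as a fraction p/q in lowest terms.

Compute successive convergents:
a_0 = 5: 5/1
a_1 = 1: 6/1
a_2 = 1: 11/2
a_3 = 1: 17/3
a_4 = 1: 28/5
a_5 = 1: 45/8

45/8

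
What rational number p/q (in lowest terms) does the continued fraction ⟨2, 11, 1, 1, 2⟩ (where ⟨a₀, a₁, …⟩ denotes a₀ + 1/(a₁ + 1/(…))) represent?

121/58

a_0 = 2: 2/1
a_1 = 11: 23/11
a_2 = 1: 25/12
a_3 = 1: 48/23
a_4 = 2: 121/58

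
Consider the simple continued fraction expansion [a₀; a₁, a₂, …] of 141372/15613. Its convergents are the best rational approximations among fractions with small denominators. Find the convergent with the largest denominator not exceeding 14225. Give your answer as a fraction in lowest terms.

3803/420

List convergents until the denominator exceeds the bound:
a_0 = 9: 9/1  (≤ bound)
a_1 = 18: 163/18  (≤ bound)
a_2 = 3: 498/55  (≤ bound)
a_3 = 1: 661/73  (≤ bound)
a_4 = 5: 3803/420  (≤ bound)
a_5 = 37: 141372/15613  (> 14225, stop)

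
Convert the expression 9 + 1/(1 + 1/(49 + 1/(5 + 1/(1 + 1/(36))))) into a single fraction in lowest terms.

Build up convergents one term at a time:
a_0 = 9: 9/1
a_1 = 1: 10/1
a_2 = 49: 499/50
a_3 = 5: 2505/251
a_4 = 1: 3004/301
a_5 = 36: 110649/11087

110649/11087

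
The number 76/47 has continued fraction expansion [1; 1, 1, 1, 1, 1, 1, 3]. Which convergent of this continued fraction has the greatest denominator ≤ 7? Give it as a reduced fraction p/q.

a_0 = 1: 1/1  (≤ bound)
a_1 = 1: 2/1  (≤ bound)
a_2 = 1: 3/2  (≤ bound)
a_3 = 1: 5/3  (≤ bound)
a_4 = 1: 8/5  (≤ bound)
a_5 = 1: 13/8  (> 7, stop)

8/5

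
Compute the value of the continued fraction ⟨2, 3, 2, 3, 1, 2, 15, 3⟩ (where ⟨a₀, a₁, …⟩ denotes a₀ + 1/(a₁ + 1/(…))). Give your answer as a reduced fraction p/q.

Starting at the tail and folding back:
Start with 3.
15 + 1/(3/1) = 15 + 1/3 = 46/3
2 + 1/(46/3) = 2 + 3/46 = 95/46
1 + 1/(95/46) = 1 + 46/95 = 141/95
3 + 1/(141/95) = 3 + 95/141 = 518/141
2 + 1/(518/141) = 2 + 141/518 = 1177/518
3 + 1/(1177/518) = 3 + 518/1177 = 4049/1177
2 + 1/(4049/1177) = 2 + 1177/4049 = 9275/4049

9275/4049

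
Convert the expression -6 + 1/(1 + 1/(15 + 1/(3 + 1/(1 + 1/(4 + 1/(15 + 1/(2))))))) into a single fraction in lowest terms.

-49142/9709

Compute successive convergents:
a_0 = -6: -6/1
a_1 = 1: -5/1
a_2 = 15: -81/16
a_3 = 3: -248/49
a_4 = 1: -329/65
a_5 = 4: -1564/309
a_6 = 15: -23789/4700
a_7 = 2: -49142/9709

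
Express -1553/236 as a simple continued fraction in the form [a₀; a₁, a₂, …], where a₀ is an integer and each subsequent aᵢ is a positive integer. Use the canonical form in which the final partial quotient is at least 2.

[-7; 2, 2, 1, 1, 1, 1, 7]

Repeatedly divide and take the remainder:
-1553 = -7·236 + 99, so a_0 = -7
236 = 2·99 + 38, so a_1 = 2
99 = 2·38 + 23, so a_2 = 2
38 = 1·23 + 15, so a_3 = 1
23 = 1·15 + 8, so a_4 = 1
15 = 1·8 + 7, so a_5 = 1
8 = 1·7 + 1, so a_6 = 1
7 = 7·1 + 0, so a_7 = 7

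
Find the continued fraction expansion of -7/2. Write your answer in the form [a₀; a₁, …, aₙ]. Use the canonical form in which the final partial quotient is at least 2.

Run the Euclidean algorithm, recording each quotient:
-7 = -4·2 + 1, so a_0 = -4
2 = 2·1 + 0, so a_1 = 2

[-4; 2]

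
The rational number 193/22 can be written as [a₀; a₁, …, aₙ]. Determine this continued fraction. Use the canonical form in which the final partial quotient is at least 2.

193 ÷ 22 → quotient 8, remainder 17
22 ÷ 17 → quotient 1, remainder 5
17 ÷ 5 → quotient 3, remainder 2
5 ÷ 2 → quotient 2, remainder 1
2 ÷ 1 → quotient 2, remainder 0

[8; 1, 3, 2, 2]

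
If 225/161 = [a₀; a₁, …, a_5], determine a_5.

225 = 1·161 + 64, so a_0 = 1
161 = 2·64 + 33, so a_1 = 2
64 = 1·33 + 31, so a_2 = 1
33 = 1·31 + 2, so a_3 = 1
31 = 15·2 + 1, so a_4 = 15
2 = 2·1 + 0, so a_5 = 2

2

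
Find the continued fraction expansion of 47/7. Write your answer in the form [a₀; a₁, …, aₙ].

⌊47/7⌋ = 6, remainder 5
⌊7/5⌋ = 1, remainder 2
⌊5/2⌋ = 2, remainder 1
⌊2/1⌋ = 2, remainder 0

[6; 1, 2, 2]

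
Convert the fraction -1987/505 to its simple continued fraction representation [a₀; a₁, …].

⌊-1987/505⌋ = -4, remainder 33
⌊505/33⌋ = 15, remainder 10
⌊33/10⌋ = 3, remainder 3
⌊10/3⌋ = 3, remainder 1
⌊3/1⌋ = 3, remainder 0

[-4; 15, 3, 3, 3]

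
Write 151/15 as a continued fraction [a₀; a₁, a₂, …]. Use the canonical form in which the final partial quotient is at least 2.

[10; 15]

151 = 10·15 + 1, so a_0 = 10
15 = 15·1 + 0, so a_1 = 15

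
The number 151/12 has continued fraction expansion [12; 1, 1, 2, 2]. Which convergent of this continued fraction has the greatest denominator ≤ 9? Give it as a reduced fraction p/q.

63/5

List convergents until the denominator exceeds the bound:
a_0 = 12: 12/1  (≤ bound)
a_1 = 1: 13/1  (≤ bound)
a_2 = 1: 25/2  (≤ bound)
a_3 = 2: 63/5  (≤ bound)
a_4 = 2: 151/12  (> 9, stop)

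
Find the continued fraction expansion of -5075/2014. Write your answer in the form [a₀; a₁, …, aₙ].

[-3; 2, 12, 11, 2, 3]

-5075 = -3·2014 + 967, so a_0 = -3
2014 = 2·967 + 80, so a_1 = 2
967 = 12·80 + 7, so a_2 = 12
80 = 11·7 + 3, so a_3 = 11
7 = 2·3 + 1, so a_4 = 2
3 = 3·1 + 0, so a_5 = 3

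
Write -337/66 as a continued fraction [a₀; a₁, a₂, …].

[-6; 1, 8, 2, 3]

Run the Euclidean algorithm, recording each quotient:
-337 = -6·66 + 59, so a_0 = -6
66 = 1·59 + 7, so a_1 = 1
59 = 8·7 + 3, so a_2 = 8
7 = 2·3 + 1, so a_3 = 2
3 = 3·1 + 0, so a_4 = 3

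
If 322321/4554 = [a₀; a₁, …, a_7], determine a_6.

322321 ÷ 4554 → quotient 70, remainder 3541
4554 ÷ 3541 → quotient 1, remainder 1013
3541 ÷ 1013 → quotient 3, remainder 502
1013 ÷ 502 → quotient 2, remainder 9
502 ÷ 9 → quotient 55, remainder 7
9 ÷ 7 → quotient 1, remainder 2
7 ÷ 2 → quotient 3, remainder 1

3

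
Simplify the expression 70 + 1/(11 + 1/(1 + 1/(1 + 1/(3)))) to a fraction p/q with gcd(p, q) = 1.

5677/81

Use the convergent recurrence hₖ = aₖ·hₖ₋₁ + hₖ₋₂ (and likewise for the denominators kₖ):
a_0 = 70: 70/1
a_1 = 11: 771/11
a_2 = 1: 841/12
a_3 = 1: 1612/23
a_4 = 3: 5677/81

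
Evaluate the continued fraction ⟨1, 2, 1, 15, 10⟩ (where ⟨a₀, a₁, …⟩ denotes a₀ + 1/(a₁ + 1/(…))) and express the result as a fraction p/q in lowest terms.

634/473

a_0 = 1: 1/1
a_1 = 2: 3/2
a_2 = 1: 4/3
a_3 = 15: 63/47
a_4 = 10: 634/473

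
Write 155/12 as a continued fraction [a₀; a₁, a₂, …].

[12; 1, 11]

155 ÷ 12 → quotient 12, remainder 11
12 ÷ 11 → quotient 1, remainder 1
11 ÷ 1 → quotient 11, remainder 0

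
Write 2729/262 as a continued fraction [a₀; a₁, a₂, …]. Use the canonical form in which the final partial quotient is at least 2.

[10; 2, 2, 2, 10, 2]

Run the Euclidean algorithm, recording each quotient:
2729 ÷ 262 → quotient 10, remainder 109
262 ÷ 109 → quotient 2, remainder 44
109 ÷ 44 → quotient 2, remainder 21
44 ÷ 21 → quotient 2, remainder 2
21 ÷ 2 → quotient 10, remainder 1
2 ÷ 1 → quotient 2, remainder 0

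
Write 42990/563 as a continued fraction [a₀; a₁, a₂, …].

[76; 2, 1, 3, 1, 2, 3, 4]

42990 = 76·563 + 202, so a_0 = 76
563 = 2·202 + 159, so a_1 = 2
202 = 1·159 + 43, so a_2 = 1
159 = 3·43 + 30, so a_3 = 3
43 = 1·30 + 13, so a_4 = 1
30 = 2·13 + 4, so a_5 = 2
13 = 3·4 + 1, so a_6 = 3
4 = 4·1 + 0, so a_7 = 4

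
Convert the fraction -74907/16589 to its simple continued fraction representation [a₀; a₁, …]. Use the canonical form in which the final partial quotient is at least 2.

⌊-74907/16589⌋ = -5, remainder 8038
⌊16589/8038⌋ = 2, remainder 513
⌊8038/513⌋ = 15, remainder 343
⌊513/343⌋ = 1, remainder 170
⌊343/170⌋ = 2, remainder 3
⌊170/3⌋ = 56, remainder 2
⌊3/2⌋ = 1, remainder 1
⌊2/1⌋ = 2, remainder 0

[-5; 2, 15, 1, 2, 56, 1, 2]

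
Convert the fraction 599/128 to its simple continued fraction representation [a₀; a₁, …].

[4; 1, 2, 8, 5]

Run the Euclidean algorithm, recording each quotient:
⌊599/128⌋ = 4, remainder 87
⌊128/87⌋ = 1, remainder 41
⌊87/41⌋ = 2, remainder 5
⌊41/5⌋ = 8, remainder 1
⌊5/1⌋ = 5, remainder 0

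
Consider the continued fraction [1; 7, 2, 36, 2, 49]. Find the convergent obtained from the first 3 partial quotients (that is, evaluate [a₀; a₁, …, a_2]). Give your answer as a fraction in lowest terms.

Start with 2.
7 + 1/(2/1) = 7 + 1/2 = 15/2
1 + 1/(15/2) = 1 + 2/15 = 17/15

17/15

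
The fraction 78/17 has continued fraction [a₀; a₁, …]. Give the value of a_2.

1

Apply division with remainder until the remainder is 0:
⌊78/17⌋ = 4, remainder 10
⌊17/10⌋ = 1, remainder 7
⌊10/7⌋ = 1, remainder 3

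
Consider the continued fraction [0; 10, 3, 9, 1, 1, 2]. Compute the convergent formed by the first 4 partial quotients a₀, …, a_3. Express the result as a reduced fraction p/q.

28/289

Start with 9.
3 + 1/(9/1) = 3 + 1/9 = 28/9
10 + 1/(28/9) = 10 + 9/28 = 289/28
0 + 1/(289/28) = 0 + 28/289 = 28/289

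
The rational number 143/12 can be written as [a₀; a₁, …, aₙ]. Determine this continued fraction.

⌊143/12⌋ = 11, remainder 11
⌊12/11⌋ = 1, remainder 1
⌊11/1⌋ = 11, remainder 0

[11; 1, 11]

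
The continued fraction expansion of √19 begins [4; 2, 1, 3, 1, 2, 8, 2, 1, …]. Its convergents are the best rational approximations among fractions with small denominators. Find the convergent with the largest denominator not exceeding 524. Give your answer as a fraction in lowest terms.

1421/326

a_0 = 4: 4/1  (≤ bound)
a_1 = 2: 9/2  (≤ bound)
a_2 = 1: 13/3  (≤ bound)
a_3 = 3: 48/11  (≤ bound)
a_4 = 1: 61/14  (≤ bound)
a_5 = 2: 170/39  (≤ bound)
a_6 = 8: 1421/326  (≤ bound)
a_7 = 2: 3012/691  (> 524, stop)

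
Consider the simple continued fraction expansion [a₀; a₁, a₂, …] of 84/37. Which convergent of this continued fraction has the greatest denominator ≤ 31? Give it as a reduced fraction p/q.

a_0 = 2: 2/1  (≤ bound)
a_1 = 3: 7/3  (≤ bound)
a_2 = 1: 9/4  (≤ bound)
a_3 = 2: 25/11  (≤ bound)
a_4 = 3: 84/37  (> 31, stop)

25/11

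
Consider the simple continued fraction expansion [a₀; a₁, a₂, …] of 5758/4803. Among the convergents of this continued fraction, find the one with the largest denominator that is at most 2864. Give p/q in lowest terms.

a_0 = 1: 1/1  (≤ bound)
a_1 = 5: 6/5  (≤ bound)
a_2 = 34: 205/171  (≤ bound)
a_3 = 9: 1851/1544  (≤ bound)
a_4 = 3: 5758/4803  (> 2864, stop)

1851/1544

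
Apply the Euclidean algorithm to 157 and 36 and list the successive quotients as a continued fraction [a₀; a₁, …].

[4; 2, 1, 3, 3]

Run the Euclidean algorithm, recording each quotient:
157 = 4·36 + 13, so a_0 = 4
36 = 2·13 + 10, so a_1 = 2
13 = 1·10 + 3, so a_2 = 1
10 = 3·3 + 1, so a_3 = 3
3 = 3·1 + 0, so a_4 = 3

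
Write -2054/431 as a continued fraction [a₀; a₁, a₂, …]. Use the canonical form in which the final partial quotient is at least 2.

-2054 ÷ 431 → quotient -5, remainder 101
431 ÷ 101 → quotient 4, remainder 27
101 ÷ 27 → quotient 3, remainder 20
27 ÷ 20 → quotient 1, remainder 7
20 ÷ 7 → quotient 2, remainder 6
7 ÷ 6 → quotient 1, remainder 1
6 ÷ 1 → quotient 6, remainder 0

[-5; 4, 3, 1, 2, 1, 6]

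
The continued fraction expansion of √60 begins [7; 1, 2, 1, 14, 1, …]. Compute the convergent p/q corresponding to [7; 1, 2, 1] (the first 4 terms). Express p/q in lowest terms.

a_0 = 7: 7/1
a_1 = 1: 8/1
a_2 = 2: 23/3
a_3 = 1: 31/4

31/4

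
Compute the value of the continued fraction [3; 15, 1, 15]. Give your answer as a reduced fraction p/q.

781/255

a_0 = 3: 3/1
a_1 = 15: 46/15
a_2 = 1: 49/16
a_3 = 15: 781/255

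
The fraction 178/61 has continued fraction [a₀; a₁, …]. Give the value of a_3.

5

⌊178/61⌋ = 2, remainder 56
⌊61/56⌋ = 1, remainder 5
⌊56/5⌋ = 11, remainder 1
⌊5/1⌋ = 5, remainder 0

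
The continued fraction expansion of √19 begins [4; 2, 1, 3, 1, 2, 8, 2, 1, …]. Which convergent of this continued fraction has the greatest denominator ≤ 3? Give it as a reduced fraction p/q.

13/3

a_0 = 4: 4/1  (≤ bound)
a_1 = 2: 9/2  (≤ bound)
a_2 = 1: 13/3  (≤ bound)
a_3 = 3: 48/11  (> 3, stop)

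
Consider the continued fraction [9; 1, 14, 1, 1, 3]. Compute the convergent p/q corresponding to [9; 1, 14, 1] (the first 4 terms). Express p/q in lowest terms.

159/16

Start with 1.
14 + 1/(1/1) = 14 + 1/1 = 15/1
1 + 1/(15/1) = 1 + 1/15 = 16/15
9 + 1/(16/15) = 9 + 15/16 = 159/16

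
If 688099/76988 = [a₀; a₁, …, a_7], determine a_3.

688099 = 8·76988 + 72195, so a_0 = 8
76988 = 1·72195 + 4793, so a_1 = 1
72195 = 15·4793 + 300, so a_2 = 15
4793 = 15·300 + 293, so a_3 = 15

15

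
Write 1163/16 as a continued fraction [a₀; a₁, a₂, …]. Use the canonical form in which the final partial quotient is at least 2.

Repeatedly divide and take the remainder:
1163 = 72·16 + 11, so a_0 = 72
16 = 1·11 + 5, so a_1 = 1
11 = 2·5 + 1, so a_2 = 2
5 = 5·1 + 0, so a_3 = 5

[72; 1, 2, 5]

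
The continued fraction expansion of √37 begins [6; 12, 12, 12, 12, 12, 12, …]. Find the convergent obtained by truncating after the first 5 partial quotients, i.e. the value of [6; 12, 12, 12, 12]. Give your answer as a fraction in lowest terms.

a_0 = 6: 6/1
a_1 = 12: 73/12
a_2 = 12: 882/145
a_3 = 12: 10657/1752
a_4 = 12: 128766/21169

128766/21169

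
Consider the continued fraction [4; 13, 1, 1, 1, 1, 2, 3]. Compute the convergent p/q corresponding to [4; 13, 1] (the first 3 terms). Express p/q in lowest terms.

Start with 1.
13 + 1/(1/1) = 13 + 1/1 = 14/1
4 + 1/(14/1) = 4 + 1/14 = 57/14

57/14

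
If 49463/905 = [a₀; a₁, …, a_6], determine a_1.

1

49463 = 54·905 + 593, so a_0 = 54
905 = 1·593 + 312, so a_1 = 1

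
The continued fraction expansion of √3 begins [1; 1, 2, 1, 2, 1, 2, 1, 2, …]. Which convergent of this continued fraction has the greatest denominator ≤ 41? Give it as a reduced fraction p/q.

a_0 = 1: 1/1  (≤ bound)
a_1 = 1: 2/1  (≤ bound)
a_2 = 2: 5/3  (≤ bound)
a_3 = 1: 7/4  (≤ bound)
a_4 = 2: 19/11  (≤ bound)
a_5 = 1: 26/15  (≤ bound)
a_6 = 2: 71/41  (≤ bound)
a_7 = 1: 97/56  (> 41, stop)

71/41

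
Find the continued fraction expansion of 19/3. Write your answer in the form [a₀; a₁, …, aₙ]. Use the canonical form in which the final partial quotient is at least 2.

19 ÷ 3 → quotient 6, remainder 1
3 ÷ 1 → quotient 3, remainder 0

[6; 3]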